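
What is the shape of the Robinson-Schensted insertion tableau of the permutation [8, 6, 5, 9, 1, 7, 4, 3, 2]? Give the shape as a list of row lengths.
Row-insert each entry into an empty tableau.

After inserting 8: P = [[8]].
After inserting 6: P = [[6], [8]].
After inserting 5: P = [[5], [6], [8]].
After inserting 9: P = [[5, 9], [6], [8]].
After inserting 1: P = [[1, 9], [5], [6], [8]].
After inserting 7: P = [[1, 7], [5, 9], [6], [8]].
After inserting 4: P = [[1, 4], [5, 7], [6, 9], [8]].
After inserting 3: P = [[1, 3], [4, 7], [5, 9], [6], [8]].
After inserting 2: P = [[1, 2], [3, 7], [4, 9], [5], [6], [8]].

The final insertion tableau P = [[1, 2], [3, 7], [4, 9], [5], [6], [8]] has shape [2, 2, 2, 1, 1, 1].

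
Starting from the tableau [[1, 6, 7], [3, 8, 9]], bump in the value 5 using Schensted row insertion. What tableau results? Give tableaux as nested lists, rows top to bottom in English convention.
[[1, 5, 7], [3, 6, 9], [8]]

In row 1, 5 replaces 6 (the leftmost entry greater than 5); 6 is bumped to row 2. In row 2, 6 replaces 8 (the leftmost entry greater than 6); 8 is bumped to row 3. 8 starts a new row 3. The new tableau is [[1, 5, 7], [3, 6, 9], [8]].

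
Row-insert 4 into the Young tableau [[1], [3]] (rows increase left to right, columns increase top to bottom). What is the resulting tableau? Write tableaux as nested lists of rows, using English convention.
4 is larger than every entry of row 1, so it is appended to row 1. The new tableau is [[1, 4], [3]].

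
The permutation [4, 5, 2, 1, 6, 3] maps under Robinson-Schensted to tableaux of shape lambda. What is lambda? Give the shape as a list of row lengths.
Row-insert each entry into an empty tableau.

After inserting 4: P = [[4]].
After inserting 5: P = [[4, 5]].
After inserting 2: P = [[2, 5], [4]].
After inserting 1: P = [[1, 5], [2], [4]].
After inserting 6: P = [[1, 5, 6], [2], [4]].
After inserting 3: P = [[1, 3, 6], [2, 5], [4]].

The final insertion tableau P = [[1, 3, 6], [2, 5], [4]] has shape [3, 2, 1].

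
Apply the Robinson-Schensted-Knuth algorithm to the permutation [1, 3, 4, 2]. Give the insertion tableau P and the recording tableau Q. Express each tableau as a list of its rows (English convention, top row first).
Insert each entry of the permutation into P by Schensted row insertion, recording in Q the position of each new cell.

Insert 1: appended to row 1. P = [[1]].
Insert 3: appended to row 1. P = [[1, 3]].
Insert 4: appended to row 1. P = [[1, 3, 4]].
Insert 2: 2 bumps 3 from row 1; 3 starts row 2. P = [[1, 2, 4], [3]].

So P = [[1, 2, 4], [3]], Q = [[1, 2, 3], [4]].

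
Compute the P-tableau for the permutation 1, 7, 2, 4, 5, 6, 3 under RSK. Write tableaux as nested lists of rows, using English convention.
P = [[1, 2, 3, 5, 6], [4], [7]]

Insert 1: appended to row 1. P = [[1]].
Insert 7: appended to row 1. P = [[1, 7]].
Insert 2: 2 bumps 7 from row 1; 7 starts row 2. P = [[1, 2], [7]].
Insert 4: appended to row 1. P = [[1, 2, 4], [7]].
Insert 5: appended to row 1. P = [[1, 2, 4, 5], [7]].
Insert 6: appended to row 1. P = [[1, 2, 4, 5, 6], [7]].
Insert 3: 3 bumps 4 from row 1; 4 bumps 7 from row 2; 7 starts row 3. P = [[1, 2, 3, 5, 6], [4], [7]].

So P = [[1, 2, 3, 5, 6], [4], [7]].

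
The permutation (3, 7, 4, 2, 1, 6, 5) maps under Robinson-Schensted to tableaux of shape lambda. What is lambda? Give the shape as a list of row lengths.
Row-insert each entry into an empty tableau.

After inserting 3: P = [[3]].
After inserting 7: P = [[3, 7]].
After inserting 4: P = [[3, 4], [7]].
After inserting 2: P = [[2, 4], [3], [7]].
After inserting 1: P = [[1, 4], [2], [3], [7]].
After inserting 6: P = [[1, 4, 6], [2], [3], [7]].
After inserting 5: P = [[1, 4, 5], [2, 6], [3], [7]].

The final insertion tableau P = [[1, 4, 5], [2, 6], [3], [7]] has shape [3, 2, 1, 1].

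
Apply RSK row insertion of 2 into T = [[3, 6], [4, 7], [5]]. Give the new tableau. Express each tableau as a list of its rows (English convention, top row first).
[[2, 6], [3, 7], [4], [5]]

In row 1, 2 replaces 3 (the leftmost entry greater than 2); 3 is bumped to row 2. In row 2, 3 replaces 4 (the leftmost entry greater than 3); 4 is bumped to row 3. In row 3, 4 replaces 5 (the leftmost entry greater than 4); 5 is bumped to row 4. 5 starts a new row 4. The new tableau is [[2, 6], [3, 7], [4], [5]].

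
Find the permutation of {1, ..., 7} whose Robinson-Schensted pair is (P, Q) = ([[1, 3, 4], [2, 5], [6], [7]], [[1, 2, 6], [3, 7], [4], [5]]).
Reverse RSK: for i = n, n-1, ..., 1, locate i in Q, remove the corresponding corner cell from P, and reverse-bump its entry up through P; the value ejected from row 1 is w(i).

So w = 2 7 6 3 1 5 4.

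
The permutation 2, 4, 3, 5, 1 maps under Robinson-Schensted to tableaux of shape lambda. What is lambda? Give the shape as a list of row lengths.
[3, 1, 1]

Row-insert each entry into an empty tableau.

After inserting 2: P = [[2]].
After inserting 4: P = [[2, 4]].
After inserting 3: P = [[2, 3], [4]].
After inserting 5: P = [[2, 3, 5], [4]].
After inserting 1: P = [[1, 3, 5], [2], [4]].

The final insertion tableau P = [[1, 3, 5], [2], [4]] has shape [3, 1, 1].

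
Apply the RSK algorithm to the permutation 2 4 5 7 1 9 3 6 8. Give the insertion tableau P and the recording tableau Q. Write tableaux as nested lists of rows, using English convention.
Insert each entry of the permutation into P by Schensted row insertion, recording in Q the position of each new cell.

Insert 2: appended to row 1. P = [[2]].
Insert 4: appended to row 1. P = [[2, 4]].
Insert 5: appended to row 1. P = [[2, 4, 5]].
Insert 7: appended to row 1. P = [[2, 4, 5, 7]].
Insert 1: 1 bumps 2 from row 1; 2 starts row 2. P = [[1, 4, 5, 7], [2]].
Insert 9: appended to row 1. P = [[1, 4, 5, 7, 9], [2]].
Insert 3: 3 bumps 4 from row 1; 4 appends to row 2. P = [[1, 3, 5, 7, 9], [2, 4]].
Insert 6: 6 bumps 7 from row 1; 7 appends to row 2. P = [[1, 3, 5, 6, 9], [2, 4, 7]].
Insert 8: 8 bumps 9 from row 1; 9 appends to row 2. P = [[1, 3, 5, 6, 8], [2, 4, 7, 9]].

So P = [[1, 3, 5, 6, 8], [2, 4, 7, 9]], Q = [[1, 2, 3, 4, 6], [5, 7, 8, 9]].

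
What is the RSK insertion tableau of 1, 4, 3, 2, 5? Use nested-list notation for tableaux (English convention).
Insert 1: appended to row 1. P = [[1]].
Insert 4: appended to row 1. P = [[1, 4]].
Insert 3: 3 bumps 4 from row 1; 4 starts row 2. P = [[1, 3], [4]].
Insert 2: 2 bumps 3 from row 1; 3 bumps 4 from row 2; 4 starts row 3. P = [[1, 2], [3], [4]].
Insert 5: appended to row 1. P = [[1, 2, 5], [3], [4]].

So P = [[1, 2, 5], [3], [4]].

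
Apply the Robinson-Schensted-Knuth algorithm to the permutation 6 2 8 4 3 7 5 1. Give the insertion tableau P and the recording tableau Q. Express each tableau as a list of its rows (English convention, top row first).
P = [[1, 3, 5], [2, 7], [4, 8], [6]], Q = [[1, 3, 6], [2, 4], [5, 7], [8]]

Insert each entry of the permutation into P by Schensted row insertion, recording in Q the position of each new cell.

After inserting 6: P = [[6]].
After inserting 2: P = [[2], [6]].
After inserting 8: P = [[2, 8], [6]].
After inserting 4: P = [[2, 4], [6, 8]].
After inserting 3: P = [[2, 3], [4, 8], [6]].
After inserting 7: P = [[2, 3, 7], [4, 8], [6]].
After inserting 5: P = [[2, 3, 5], [4, 7], [6, 8]].
After inserting 1: P = [[1, 3, 5], [2, 7], [4, 8], [6]].

So P = [[1, 3, 5], [2, 7], [4, 8], [6]], Q = [[1, 3, 6], [2, 4], [5, 7], [8]].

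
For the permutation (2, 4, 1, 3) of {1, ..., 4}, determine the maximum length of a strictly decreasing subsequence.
2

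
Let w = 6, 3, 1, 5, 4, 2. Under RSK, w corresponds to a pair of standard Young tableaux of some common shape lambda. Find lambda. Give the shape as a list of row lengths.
Row-insert each entry into an empty tableau.

After inserting 6: P = [[6]].
After inserting 3: P = [[3], [6]].
After inserting 1: P = [[1], [3], [6]].
After inserting 5: P = [[1, 5], [3], [6]].
After inserting 4: P = [[1, 4], [3, 5], [6]].
After inserting 2: P = [[1, 2], [3, 4], [5], [6]].

The final insertion tableau P = [[1, 2], [3, 4], [5], [6]] has shape [2, 2, 1, 1].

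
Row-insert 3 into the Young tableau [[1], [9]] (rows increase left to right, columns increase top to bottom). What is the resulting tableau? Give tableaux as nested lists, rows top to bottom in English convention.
[[1, 3], [9]]

3 is larger than every entry of row 1, so it is appended to row 1. The new tableau is [[1, 3], [9]].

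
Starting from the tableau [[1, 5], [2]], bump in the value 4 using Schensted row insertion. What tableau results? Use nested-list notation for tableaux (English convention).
[[1, 4], [2, 5]]

In row 1, 4 replaces 5 (the leftmost entry greater than 4); 5 is bumped to row 2. 5 is appended to row 2. The new tableau is [[1, 4], [2, 5]].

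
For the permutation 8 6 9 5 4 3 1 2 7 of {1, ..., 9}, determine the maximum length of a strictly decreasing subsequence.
6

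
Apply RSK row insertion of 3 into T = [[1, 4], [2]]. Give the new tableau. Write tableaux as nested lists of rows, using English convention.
[[1, 3], [2, 4]]

In row 1, 3 replaces 4 (the leftmost entry greater than 3); 4 is bumped to row 2. 4 is appended to row 2. The new tableau is [[1, 3], [2, 4]].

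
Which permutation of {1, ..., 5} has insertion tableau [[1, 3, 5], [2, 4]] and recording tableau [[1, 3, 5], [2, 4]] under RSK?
Reverse the RSK construction: for i from n down to 1, find the cell of Q containing i, remove the entry at that cell from P, and reverse-bump it up through P; the value ejected from row 1 is w(i).

Step i=5: Q has 5 at row 1, column 3; remove that cell from P, ejecting 5. So w(5) = 5. P is now [[1, 3], [2, 4]].
Step i=4: Q has 4 at row 2, column 2; remove 4 from row 2 of P and reverse-bump: 4 enters row 1 and ejects 3. So w(4) = 3. P is now [[1, 4], [2]].
Step i=3: Q has 3 at row 1, column 2; remove that cell from P, ejecting 4. So w(3) = 4. P is now [[1], [2]].
Step i=2: Q has 2 at row 2, column 1; remove 2 from row 2 of P and reverse-bump: 2 enters row 1 and ejects 1. So w(2) = 1. P is now [[2]].
Step i=1: Q has 1 at row 1, column 1; remove that cell from P, ejecting 2. So w(1) = 2. P is now [].

So w = 2 1 4 3 5.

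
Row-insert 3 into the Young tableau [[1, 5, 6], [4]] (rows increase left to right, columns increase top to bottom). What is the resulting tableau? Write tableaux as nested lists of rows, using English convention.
[[1, 3, 6], [4, 5]]

In row 1, 3 replaces 5 (the leftmost entry greater than 3); 5 is bumped to row 2. 5 is appended to row 2. The new tableau is [[1, 3, 6], [4, 5]].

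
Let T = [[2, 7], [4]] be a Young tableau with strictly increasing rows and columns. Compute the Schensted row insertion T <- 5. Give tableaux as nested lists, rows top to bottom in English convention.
[[2, 5], [4, 7]]

In row 1, 5 replaces 7 (the leftmost entry greater than 5); 7 is bumped to row 2. 7 is appended to row 2. The new tableau is [[2, 5], [4, 7]].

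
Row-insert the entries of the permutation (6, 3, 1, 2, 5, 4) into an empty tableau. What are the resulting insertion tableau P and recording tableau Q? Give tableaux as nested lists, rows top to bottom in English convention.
Insert each entry of the permutation into P by Schensted row insertion, recording in Q the position of each new cell.

Insert 6: appended to row 1. P = [[6]], Q = [[1]].
Insert 3: 3 bumps 6 from row 1; 6 starts row 2. P = [[3], [6]], Q = [[1], [2]].
Insert 1: 1 bumps 3 from row 1; 3 bumps 6 from row 2; 6 starts row 3. P = [[1], [3], [6]], Q = [[1], [2], [3]].
Insert 2: appended to row 1. P = [[1, 2], [3], [6]], Q = [[1, 4], [2], [3]].
Insert 5: appended to row 1. P = [[1, 2, 5], [3], [6]], Q = [[1, 4, 5], [2], [3]].
Insert 4: 4 bumps 5 from row 1; 5 appends to row 2. P = [[1, 2, 4], [3, 5], [6]], Q = [[1, 4, 5], [2, 6], [3]].

So P = [[1, 2, 4], [3, 5], [6]], Q = [[1, 4, 5], [2, 6], [3]].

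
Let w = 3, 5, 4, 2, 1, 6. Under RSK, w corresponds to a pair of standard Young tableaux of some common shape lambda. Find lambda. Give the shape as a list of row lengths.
Row-insert each entry into an empty tableau.

After inserting 3: P = [[3]].
After inserting 5: P = [[3, 5]].
After inserting 4: P = [[3, 4], [5]].
After inserting 2: P = [[2, 4], [3], [5]].
After inserting 1: P = [[1, 4], [2], [3], [5]].
After inserting 6: P = [[1, 4, 6], [2], [3], [5]].

The final insertion tableau P = [[1, 4, 6], [2], [3], [5]] has shape [3, 1, 1, 1].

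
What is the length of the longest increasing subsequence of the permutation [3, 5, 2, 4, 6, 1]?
3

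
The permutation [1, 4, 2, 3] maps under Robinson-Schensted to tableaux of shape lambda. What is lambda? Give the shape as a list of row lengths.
[3, 1]

Row-insert each entry into an empty tableau.

After inserting 1: P = [[1]].
After inserting 4: P = [[1, 4]].
After inserting 2: P = [[1, 2], [4]].
After inserting 3: P = [[1, 2, 3], [4]].

The final insertion tableau P = [[1, 2, 3], [4]] has shape [3, 1].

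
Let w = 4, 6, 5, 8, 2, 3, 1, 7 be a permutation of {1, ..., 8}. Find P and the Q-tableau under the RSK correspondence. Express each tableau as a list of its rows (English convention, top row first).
Insert each entry of the permutation into P by Schensted row insertion, recording in Q the position of each new cell.

Insert 4: appended to row 1. P = [[4]], Q = [[1]].
Insert 6: appended to row 1. P = [[4, 6]], Q = [[1, 2]].
Insert 5: 5 bumps 6 from row 1; 6 starts row 2. P = [[4, 5], [6]], Q = [[1, 2], [3]].
Insert 8: appended to row 1. P = [[4, 5, 8], [6]], Q = [[1, 2, 4], [3]].
Insert 2: 2 bumps 4 from row 1; 4 bumps 6 from row 2; 6 starts row 3. P = [[2, 5, 8], [4], [6]], Q = [[1, 2, 4], [3], [5]].
Insert 3: 3 bumps 5 from row 1; 5 appends to row 2. P = [[2, 3, 8], [4, 5], [6]], Q = [[1, 2, 4], [3, 6], [5]].
Insert 1: 1 bumps 2 from row 1; 2 bumps 4 from row 2; 4 bumps 6 from row 3; 6 starts row 4. P = [[1, 3, 8], [2, 5], [4], [6]], Q = [[1, 2, 4], [3, 6], [5], [7]].
Insert 7: 7 bumps 8 from row 1; 8 appends to row 2. P = [[1, 3, 7], [2, 5, 8], [4], [6]], Q = [[1, 2, 4], [3, 6, 8], [5], [7]].

So P = [[1, 3, 7], [2, 5, 8], [4], [6]], Q = [[1, 2, 4], [3, 6, 8], [5], [7]].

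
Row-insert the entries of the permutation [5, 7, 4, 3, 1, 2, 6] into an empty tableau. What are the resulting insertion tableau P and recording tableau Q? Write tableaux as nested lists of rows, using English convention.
Insert each entry of the permutation into P by Schensted row insertion, recording in Q the position of each new cell.

After inserting 5: P = [[5]].
After inserting 7: P = [[5, 7]].
After inserting 4: P = [[4, 7], [5]].
After inserting 3: P = [[3, 7], [4], [5]].
After inserting 1: P = [[1, 7], [3], [4], [5]].
After inserting 2: P = [[1, 2], [3, 7], [4], [5]].
After inserting 6: P = [[1, 2, 6], [3, 7], [4], [5]].

So P = [[1, 2, 6], [3, 7], [4], [5]], Q = [[1, 2, 7], [3, 6], [4], [5]].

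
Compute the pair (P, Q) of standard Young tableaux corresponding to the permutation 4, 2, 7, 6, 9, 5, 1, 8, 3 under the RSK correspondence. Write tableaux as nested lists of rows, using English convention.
P = [[1, 3, 8], [2, 5, 9], [4, 6], [7]], Q = [[1, 3, 5], [2, 4, 8], [6, 9], [7]]

Insert each entry of the permutation into P by Schensted row insertion, recording in Q the position of each new cell.

After inserting 4: P = [[4]].
After inserting 2: P = [[2], [4]].
After inserting 7: P = [[2, 7], [4]].
After inserting 6: P = [[2, 6], [4, 7]].
After inserting 9: P = [[2, 6, 9], [4, 7]].
After inserting 5: P = [[2, 5, 9], [4, 6], [7]].
After inserting 1: P = [[1, 5, 9], [2, 6], [4], [7]].
After inserting 8: P = [[1, 5, 8], [2, 6, 9], [4], [7]].
After inserting 3: P = [[1, 3, 8], [2, 5, 9], [4, 6], [7]].

So P = [[1, 3, 8], [2, 5, 9], [4, 6], [7]], Q = [[1, 3, 5], [2, 4, 8], [6, 9], [7]].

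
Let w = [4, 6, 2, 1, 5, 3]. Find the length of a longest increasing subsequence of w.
2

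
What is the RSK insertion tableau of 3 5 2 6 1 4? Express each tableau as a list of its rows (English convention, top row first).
Insert 3: appended to row 1. P = [[3]].
Insert 5: appended to row 1. P = [[3, 5]].
Insert 2: 2 bumps 3 from row 1; 3 starts row 2. P = [[2, 5], [3]].
Insert 6: appended to row 1. P = [[2, 5, 6], [3]].
Insert 1: 1 bumps 2 from row 1; 2 bumps 3 from row 2; 3 starts row 3. P = [[1, 5, 6], [2], [3]].
Insert 4: 4 bumps 5 from row 1; 5 appends to row 2. P = [[1, 4, 6], [2, 5], [3]].

So P = [[1, 4, 6], [2, 5], [3]].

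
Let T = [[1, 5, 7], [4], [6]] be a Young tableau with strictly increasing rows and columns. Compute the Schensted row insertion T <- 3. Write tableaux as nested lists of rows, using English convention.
[[1, 3, 7], [4, 5], [6]]

In row 1, 3 replaces 5 (the leftmost entry greater than 3); 5 is bumped to row 2. 5 is appended to row 2. The new tableau is [[1, 3, 7], [4, 5], [6]].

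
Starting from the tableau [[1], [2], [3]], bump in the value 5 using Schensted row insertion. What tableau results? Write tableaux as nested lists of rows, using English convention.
5 is larger than every entry of row 1, so it is appended to row 1. The new tableau is [[1, 5], [2], [3]].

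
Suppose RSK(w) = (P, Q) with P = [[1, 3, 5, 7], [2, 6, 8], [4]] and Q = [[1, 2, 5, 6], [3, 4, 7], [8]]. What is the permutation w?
Reverse the RSK construction: for i from n down to 1, find the cell of Q containing i, remove the entry at that cell from P, and reverse-bump it up through P; the value ejected from row 1 is w(i).

Step i=8: Q has 8 at row 3, column 1; remove 4 from row 3 of P and reverse-bump: 4 enters row 2 and ejects 2; 2 enters row 1 and ejects 1. So w(8) = 1. P is now [[2, 3, 5, 7], [4, 6, 8]].
Step i=7: Q has 7 at row 2, column 3; remove 8 from row 2 of P and reverse-bump: 8 enters row 1 and ejects 7. So w(7) = 7. P is now [[2, 3, 5, 8], [4, 6]].
Step i=6: Q has 6 at row 1, column 4; remove that cell from P, ejecting 8. So w(6) = 8. P is now [[2, 3, 5], [4, 6]].
Step i=5: Q has 5 at row 1, column 3; remove that cell from P, ejecting 5. So w(5) = 5. P is now [[2, 3], [4, 6]].
Step i=4: Q has 4 at row 2, column 2; remove 6 from row 2 of P and reverse-bump: 6 enters row 1 and ejects 3. So w(4) = 3. P is now [[2, 6], [4]].
Step i=3: Q has 3 at row 2, column 1; remove 4 from row 2 of P and reverse-bump: 4 enters row 1 and ejects 2. So w(3) = 2. P is now [[4, 6]].
Step i=2: Q has 2 at row 1, column 2; remove that cell from P, ejecting 6. So w(2) = 6. P is now [[4]].
Step i=1: Q has 1 at row 1, column 1; remove that cell from P, ejecting 4. So w(1) = 4. P is now [].

So w = 4 6 2 3 5 8 7 1.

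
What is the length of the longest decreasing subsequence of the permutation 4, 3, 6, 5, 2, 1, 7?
4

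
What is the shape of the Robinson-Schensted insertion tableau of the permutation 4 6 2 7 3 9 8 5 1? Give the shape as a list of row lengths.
[4, 3, 1, 1]

Row-insert each entry into an empty tableau.

After inserting 4: P = [[4]].
After inserting 6: P = [[4, 6]].
After inserting 2: P = [[2, 6], [4]].
After inserting 7: P = [[2, 6, 7], [4]].
After inserting 3: P = [[2, 3, 7], [4, 6]].
After inserting 9: P = [[2, 3, 7, 9], [4, 6]].
After inserting 8: P = [[2, 3, 7, 8], [4, 6, 9]].
After inserting 5: P = [[2, 3, 5, 8], [4, 6, 7], [9]].
After inserting 1: P = [[1, 3, 5, 8], [2, 6, 7], [4], [9]].

The final insertion tableau P = [[1, 3, 5, 8], [2, 6, 7], [4], [9]] has shape [4, 3, 1, 1].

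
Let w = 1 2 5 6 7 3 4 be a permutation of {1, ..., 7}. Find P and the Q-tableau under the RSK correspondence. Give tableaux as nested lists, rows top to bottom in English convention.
Insert each entry of the permutation into P by Schensted row insertion, recording in Q the position of each new cell.

Insert 1: appended to row 1. P = [[1]].
Insert 2: appended to row 1. P = [[1, 2]].
Insert 5: appended to row 1. P = [[1, 2, 5]].
Insert 6: appended to row 1. P = [[1, 2, 5, 6]].
Insert 7: appended to row 1. P = [[1, 2, 5, 6, 7]].
Insert 3: 3 bumps 5 from row 1; 5 starts row 2. P = [[1, 2, 3, 6, 7], [5]].
Insert 4: 4 bumps 6 from row 1; 6 appends to row 2. P = [[1, 2, 3, 4, 7], [5, 6]].

So P = [[1, 2, 3, 4, 7], [5, 6]], Q = [[1, 2, 3, 4, 5], [6, 7]].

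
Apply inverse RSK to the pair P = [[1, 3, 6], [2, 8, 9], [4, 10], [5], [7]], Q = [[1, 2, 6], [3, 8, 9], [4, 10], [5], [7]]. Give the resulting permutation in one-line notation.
7 8 5 4 2 10 1 3 9 6

Reverse the RSK construction: for i from n down to 1, find the cell of Q containing i, remove the entry at that cell from P, and reverse-bump it up through P; the value ejected from row 1 is w(i).

Step i=10: Q has 10 at row 3, column 2; remove 10 from row 3 of P and reverse-bump: 10 enters row 2 and ejects 9; 9 enters row 1 and ejects 6. So w(10) = 6. P is now [[1, 3, 9], [2, 8, 10], [4], [5], [7]].
Step i=9: Q has 9 at row 2, column 3; remove 10 from row 2 of P and reverse-bump: 10 enters row 1 and ejects 9. So w(9) = 9. P is now [[1, 3, 10], [2, 8], [4], [5], [7]].
Step i=8: Q has 8 at row 2, column 2; remove 8 from row 2 of P and reverse-bump: 8 enters row 1 and ejects 3. So w(8) = 3. P is now [[1, 8, 10], [2], [4], [5], [7]].
Step i=7: Q has 7 at row 5, column 1; remove 7 from row 5 of P and reverse-bump: 7 enters row 4 and ejects 5; 5 enters row 3 and ejects 4; 4 enters row 2 and ejects 2; 2 enters row 1 and ejects 1. So w(7) = 1. P is now [[2, 8, 10], [4], [5], [7]].
Step i=6: Q has 6 at row 1, column 3; remove that cell from P, ejecting 10. So w(6) = 10. P is now [[2, 8], [4], [5], [7]].
Step i=5: Q has 5 at row 4, column 1; remove 7 from row 4 of P and reverse-bump: 7 enters row 3 and ejects 5; 5 enters row 2 and ejects 4; 4 enters row 1 and ejects 2. So w(5) = 2. P is now [[4, 8], [5], [7]].
Step i=4: Q has 4 at row 3, column 1; remove 7 from row 3 of P and reverse-bump: 7 enters row 2 and ejects 5; 5 enters row 1 and ejects 4. So w(4) = 4. P is now [[5, 8], [7]].
Step i=3: Q has 3 at row 2, column 1; remove 7 from row 2 of P and reverse-bump: 7 enters row 1 and ejects 5. So w(3) = 5. P is now [[7, 8]].
Step i=2: Q has 2 at row 1, column 2; remove that cell from P, ejecting 8. So w(2) = 8. P is now [[7]].
Step i=1: Q has 1 at row 1, column 1; remove that cell from P, ejecting 7. So w(1) = 7. P is now [].

So w = 7 8 5 4 2 10 1 3 9 6.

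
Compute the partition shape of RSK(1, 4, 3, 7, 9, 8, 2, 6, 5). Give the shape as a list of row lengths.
[4, 2, 2, 1]

Row-insert each entry into an empty tableau.

After inserting 1: P = [[1]].
After inserting 4: P = [[1, 4]].
After inserting 3: P = [[1, 3], [4]].
After inserting 7: P = [[1, 3, 7], [4]].
After inserting 9: P = [[1, 3, 7, 9], [4]].
After inserting 8: P = [[1, 3, 7, 8], [4, 9]].
After inserting 2: P = [[1, 2, 7, 8], [3, 9], [4]].
After inserting 6: P = [[1, 2, 6, 8], [3, 7], [4, 9]].
After inserting 5: P = [[1, 2, 5, 8], [3, 6], [4, 7], [9]].

The final insertion tableau P = [[1, 2, 5, 8], [3, 6], [4, 7], [9]] has shape [4, 2, 2, 1].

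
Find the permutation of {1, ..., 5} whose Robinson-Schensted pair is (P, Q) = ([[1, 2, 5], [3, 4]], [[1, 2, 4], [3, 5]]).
Reverse the RSK construction: for i from n down to 1, find the cell of Q containing i, remove the entry at that cell from P, and reverse-bump it up through P; the value ejected from row 1 is w(i).

Step i=5: Q has 5 at row 2, column 2; remove 4 from row 2 of P and reverse-bump: 4 enters row 1 and ejects 2. So w(5) = 2. P is now [[1, 4, 5], [3]].
Step i=4: Q has 4 at row 1, column 3; remove that cell from P, ejecting 5. So w(4) = 5. P is now [[1, 4], [3]].
Step i=3: Q has 3 at row 2, column 1; remove 3 from row 2 of P and reverse-bump: 3 enters row 1 and ejects 1. So w(3) = 1. P is now [[3, 4]].
Step i=2: Q has 2 at row 1, column 2; remove that cell from P, ejecting 4. So w(2) = 4. P is now [[3]].
Step i=1: Q has 1 at row 1, column 1; remove that cell from P, ejecting 3. So w(1) = 3. P is now [].

So w = 3 4 1 5 2.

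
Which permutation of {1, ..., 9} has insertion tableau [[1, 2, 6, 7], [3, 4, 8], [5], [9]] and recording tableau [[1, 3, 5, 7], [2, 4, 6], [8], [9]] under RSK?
3 1 5 4 9 6 8 7 2

Reverse RSK: for i = n, n-1, ..., 1, locate i in Q, remove the corresponding corner cell from P, and reverse-bump its entry up through P; the value ejected from row 1 is w(i).

So w = 3 1 5 4 9 6 8 7 2.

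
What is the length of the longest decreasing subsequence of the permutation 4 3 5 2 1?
4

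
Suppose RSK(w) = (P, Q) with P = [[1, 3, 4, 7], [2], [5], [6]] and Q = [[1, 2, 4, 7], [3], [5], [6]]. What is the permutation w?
2 6 3 5 4 1 7

Reverse the RSK construction: for i from n down to 1, find the cell of Q containing i, remove the entry at that cell from P, and reverse-bump it up through P; the value ejected from row 1 is w(i).

Step i=7: Q has 7 at row 1, column 4; remove that cell from P, ejecting 7. So w(7) = 7. P is now [[1, 3, 4], [2], [5], [6]].
Step i=6: Q has 6 at row 4, column 1; remove 6 from row 4 of P and reverse-bump: 6 enters row 3 and ejects 5; 5 enters row 2 and ejects 2; 2 enters row 1 and ejects 1. So w(6) = 1. P is now [[2, 3, 4], [5], [6]].
Step i=5: Q has 5 at row 3, column 1; remove 6 from row 3 of P and reverse-bump: 6 enters row 2 and ejects 5; 5 enters row 1 and ejects 4. So w(5) = 4. P is now [[2, 3, 5], [6]].
Step i=4: Q has 4 at row 1, column 3; remove that cell from P, ejecting 5. So w(4) = 5. P is now [[2, 3], [6]].
Step i=3: Q has 3 at row 2, column 1; remove 6 from row 2 of P and reverse-bump: 6 enters row 1 and ejects 3. So w(3) = 3. P is now [[2, 6]].
Step i=2: Q has 2 at row 1, column 2; remove that cell from P, ejecting 6. So w(2) = 6. P is now [[2]].
Step i=1: Q has 1 at row 1, column 1; remove that cell from P, ejecting 2. So w(1) = 2. P is now [].

So w = 2 6 3 5 4 1 7.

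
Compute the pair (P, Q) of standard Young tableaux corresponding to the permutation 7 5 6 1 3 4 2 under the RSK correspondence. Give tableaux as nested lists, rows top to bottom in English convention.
P = [[1, 2, 4], [3, 6], [5], [7]], Q = [[1, 3, 6], [2, 5], [4], [7]]

Insert each entry of the permutation into P by Schensted row insertion, recording in Q the position of each new cell.

Insert 7: appended to row 1. P = [[7]].
Insert 5: 5 bumps 7 from row 1; 7 starts row 2. P = [[5], [7]].
Insert 6: appended to row 1. P = [[5, 6], [7]].
Insert 1: 1 bumps 5 from row 1; 5 bumps 7 from row 2; 7 starts row 3. P = [[1, 6], [5], [7]].
Insert 3: 3 bumps 6 from row 1; 6 appends to row 2. P = [[1, 3], [5, 6], [7]].
Insert 4: appended to row 1. P = [[1, 3, 4], [5, 6], [7]].
Insert 2: 2 bumps 3 from row 1; 3 bumps 5 from row 2; 5 bumps 7 from row 3; 7 starts row 4. P = [[1, 2, 4], [3, 6], [5], [7]].

So P = [[1, 2, 4], [3, 6], [5], [7]], Q = [[1, 3, 6], [2, 5], [4], [7]].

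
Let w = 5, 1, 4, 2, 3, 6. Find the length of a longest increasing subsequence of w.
4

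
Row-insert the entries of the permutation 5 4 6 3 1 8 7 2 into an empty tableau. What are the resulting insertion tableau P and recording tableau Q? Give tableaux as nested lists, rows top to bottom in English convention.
P = [[1, 2, 7], [3, 6], [4, 8], [5]], Q = [[1, 3, 6], [2, 7], [4, 8], [5]]

Insert each entry of the permutation into P by Schensted row insertion, recording in Q the position of each new cell.

Insert 5: appended to row 1. P = [[5]], Q = [[1]].
Insert 4: 4 bumps 5 from row 1; 5 starts row 2. P = [[4], [5]], Q = [[1], [2]].
Insert 6: appended to row 1. P = [[4, 6], [5]], Q = [[1, 3], [2]].
Insert 3: 3 bumps 4 from row 1; 4 bumps 5 from row 2; 5 starts row 3. P = [[3, 6], [4], [5]], Q = [[1, 3], [2], [4]].
Insert 1: 1 bumps 3 from row 1; 3 bumps 4 from row 2; 4 bumps 5 from row 3; 5 starts row 4. P = [[1, 6], [3], [4], [5]], Q = [[1, 3], [2], [4], [5]].
Insert 8: appended to row 1. P = [[1, 6, 8], [3], [4], [5]], Q = [[1, 3, 6], [2], [4], [5]].
Insert 7: 7 bumps 8 from row 1; 8 appends to row 2. P = [[1, 6, 7], [3, 8], [4], [5]], Q = [[1, 3, 6], [2, 7], [4], [5]].
Insert 2: 2 bumps 6 from row 1; 6 bumps 8 from row 2; 8 appends to row 3. P = [[1, 2, 7], [3, 6], [4, 8], [5]], Q = [[1, 3, 6], [2, 7], [4, 8], [5]].

So P = [[1, 2, 7], [3, 6], [4, 8], [5]], Q = [[1, 3, 6], [2, 7], [4, 8], [5]].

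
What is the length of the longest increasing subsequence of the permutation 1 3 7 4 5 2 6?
5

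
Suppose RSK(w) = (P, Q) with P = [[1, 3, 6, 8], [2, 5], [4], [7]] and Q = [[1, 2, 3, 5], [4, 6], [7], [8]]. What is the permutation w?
4 5 7 2 8 6 3 1

Reverse the RSK construction: for i from n down to 1, find the cell of Q containing i, remove the entry at that cell from P, and reverse-bump it up through P; the value ejected from row 1 is w(i).

Step i=8: Q has 8 at row 4, column 1; remove 7 from row 4 of P and reverse-bump: 7 enters row 3 and ejects 4; 4 enters row 2 and ejects 2; 2 enters row 1 and ejects 1. So w(8) = 1. P is now [[2, 3, 6, 8], [4, 5], [7]].
Step i=7: Q has 7 at row 3, column 1; remove 7 from row 3 of P and reverse-bump: 7 enters row 2 and ejects 5; 5 enters row 1 and ejects 3. So w(7) = 3. P is now [[2, 5, 6, 8], [4, 7]].
Step i=6: Q has 6 at row 2, column 2; remove 7 from row 2 of P and reverse-bump: 7 enters row 1 and ejects 6. So w(6) = 6. P is now [[2, 5, 7, 8], [4]].
Step i=5: Q has 5 at row 1, column 4; remove that cell from P, ejecting 8. So w(5) = 8. P is now [[2, 5, 7], [4]].
Step i=4: Q has 4 at row 2, column 1; remove 4 from row 2 of P and reverse-bump: 4 enters row 1 and ejects 2. So w(4) = 2. P is now [[4, 5, 7]].
Step i=3: Q has 3 at row 1, column 3; remove that cell from P, ejecting 7. So w(3) = 7. P is now [[4, 5]].
Step i=2: Q has 2 at row 1, column 2; remove that cell from P, ejecting 5. So w(2) = 5. P is now [[4]].
Step i=1: Q has 1 at row 1, column 1; remove that cell from P, ejecting 4. So w(1) = 4. P is now [].

So w = 4 5 7 2 8 6 3 1.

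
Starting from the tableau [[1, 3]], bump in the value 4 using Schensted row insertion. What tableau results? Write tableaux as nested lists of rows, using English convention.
[[1, 3, 4]]

4 is larger than every entry of row 1, so it is appended to row 1. The new tableau is [[1, 3, 4]].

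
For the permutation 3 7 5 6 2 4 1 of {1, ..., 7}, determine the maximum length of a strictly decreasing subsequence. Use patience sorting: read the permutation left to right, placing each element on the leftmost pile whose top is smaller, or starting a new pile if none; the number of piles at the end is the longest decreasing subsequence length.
4

3: new pile. tops = [3]
7: onto pile 1 (replacing 3). tops = [7]
5: new pile. tops = [7, 5]
6: onto pile 2 (replacing 5). tops = [7, 6]
2: new pile. tops = [7, 6, 2]
4: onto pile 3 (replacing 2). tops = [7, 6, 4]
1: new pile. tops = [7, 6, 4, 1]

4 piles, so the longest decreasing subsequence has length 4.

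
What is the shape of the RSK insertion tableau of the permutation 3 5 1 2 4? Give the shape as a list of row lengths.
Row-insert each entry into an empty tableau.

After inserting 3: P = [[3]].
After inserting 5: P = [[3, 5]].
After inserting 1: P = [[1, 5], [3]].
After inserting 2: P = [[1, 2], [3, 5]].
After inserting 4: P = [[1, 2, 4], [3, 5]].

The final insertion tableau P = [[1, 2, 4], [3, 5]] has shape [3, 2].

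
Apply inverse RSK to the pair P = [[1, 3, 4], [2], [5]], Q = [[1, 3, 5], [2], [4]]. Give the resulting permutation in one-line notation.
Reverse the RSK construction: for i from n down to 1, find the cell of Q containing i, remove the entry at that cell from P, and reverse-bump it up through P; the value ejected from row 1 is w(i).

Step i=5: Q has 5 at row 1, column 3; remove that cell from P, ejecting 4. So w(5) = 4. P is now [[1, 3], [2], [5]].
Step i=4: Q has 4 at row 3, column 1; remove 5 from row 3 of P and reverse-bump: 5 enters row 2 and ejects 2; 2 enters row 1 and ejects 1. So w(4) = 1. P is now [[2, 3], [5]].
Step i=3: Q has 3 at row 1, column 2; remove that cell from P, ejecting 3. So w(3) = 3. P is now [[2], [5]].
Step i=2: Q has 2 at row 2, column 1; remove 5 from row 2 of P and reverse-bump: 5 enters row 1 and ejects 2. So w(2) = 2. P is now [[5]].
Step i=1: Q has 1 at row 1, column 1; remove that cell from P, ejecting 5. So w(1) = 5. P is now [].

So w = 5 2 3 1 4.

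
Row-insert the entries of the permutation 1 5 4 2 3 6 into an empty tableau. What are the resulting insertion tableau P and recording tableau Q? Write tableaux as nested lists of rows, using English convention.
P = [[1, 2, 3, 6], [4], [5]], Q = [[1, 2, 5, 6], [3], [4]]

Insert each entry of the permutation into P by Schensted row insertion, recording in Q the position of each new cell.

Insert 1: appended to row 1. P = [[1]].
Insert 5: appended to row 1. P = [[1, 5]].
Insert 4: 4 bumps 5 from row 1; 5 starts row 2. P = [[1, 4], [5]].
Insert 2: 2 bumps 4 from row 1; 4 bumps 5 from row 2; 5 starts row 3. P = [[1, 2], [4], [5]].
Insert 3: appended to row 1. P = [[1, 2, 3], [4], [5]].
Insert 6: appended to row 1. P = [[1, 2, 3, 6], [4], [5]].

So P = [[1, 2, 3, 6], [4], [5]], Q = [[1, 2, 5, 6], [3], [4]].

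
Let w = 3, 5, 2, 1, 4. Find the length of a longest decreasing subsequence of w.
3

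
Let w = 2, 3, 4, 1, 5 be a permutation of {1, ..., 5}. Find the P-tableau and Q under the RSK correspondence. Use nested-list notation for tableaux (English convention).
P = [[1, 3, 4, 5], [2]], Q = [[1, 2, 3, 5], [4]]

Insert each entry of the permutation into P by Schensted row insertion, recording in Q the position of each new cell.

Insert 2: appended to row 1. P = [[2]].
Insert 3: appended to row 1. P = [[2, 3]].
Insert 4: appended to row 1. P = [[2, 3, 4]].
Insert 1: 1 bumps 2 from row 1; 2 starts row 2. P = [[1, 3, 4], [2]].
Insert 5: appended to row 1. P = [[1, 3, 4, 5], [2]].

So P = [[1, 3, 4, 5], [2]], Q = [[1, 2, 3, 5], [4]].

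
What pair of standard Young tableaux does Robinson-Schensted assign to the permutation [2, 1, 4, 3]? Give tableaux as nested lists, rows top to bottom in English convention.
Insert each entry of the permutation into P by Schensted row insertion, recording in Q the position of each new cell.

Insert 2: appended to row 1. P = [[2]], Q = [[1]].
Insert 1: 1 bumps 2 from row 1; 2 starts row 2. P = [[1], [2]], Q = [[1], [2]].
Insert 4: appended to row 1. P = [[1, 4], [2]], Q = [[1, 3], [2]].
Insert 3: 3 bumps 4 from row 1; 4 appends to row 2. P = [[1, 3], [2, 4]], Q = [[1, 3], [2, 4]].

So P = [[1, 3], [2, 4]], Q = [[1, 3], [2, 4]].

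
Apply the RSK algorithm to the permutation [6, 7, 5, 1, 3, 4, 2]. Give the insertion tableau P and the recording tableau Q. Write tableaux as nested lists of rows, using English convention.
Insert each entry of the permutation into P by Schensted row insertion, recording in Q the position of each new cell.

Insert 6: appended to row 1. P = [[6]].
Insert 7: appended to row 1. P = [[6, 7]].
Insert 5: 5 bumps 6 from row 1; 6 starts row 2. P = [[5, 7], [6]].
Insert 1: 1 bumps 5 from row 1; 5 bumps 6 from row 2; 6 starts row 3. P = [[1, 7], [5], [6]].
Insert 3: 3 bumps 7 from row 1; 7 appends to row 2. P = [[1, 3], [5, 7], [6]].
Insert 4: appended to row 1. P = [[1, 3, 4], [5, 7], [6]].
Insert 2: 2 bumps 3 from row 1; 3 bumps 5 from row 2; 5 bumps 6 from row 3; 6 starts row 4. P = [[1, 2, 4], [3, 7], [5], [6]].

So P = [[1, 2, 4], [3, 7], [5], [6]], Q = [[1, 2, 6], [3, 5], [4], [7]].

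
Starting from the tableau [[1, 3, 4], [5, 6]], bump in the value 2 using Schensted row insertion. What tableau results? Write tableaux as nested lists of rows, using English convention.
In row 1, 2 replaces 3 (the leftmost entry greater than 2); 3 is bumped to row 2. In row 2, 3 replaces 5 (the leftmost entry greater than 3); 5 is bumped to row 3. 5 starts a new row 3. The new tableau is [[1, 2, 4], [3, 6], [5]].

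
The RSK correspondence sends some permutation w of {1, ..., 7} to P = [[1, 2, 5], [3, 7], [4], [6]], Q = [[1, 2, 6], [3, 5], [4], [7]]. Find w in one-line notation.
Reverse the RSK construction: for i from n down to 1, find the cell of Q containing i, remove the entry at that cell from P, and reverse-bump it up through P; the value ejected from row 1 is w(i).

Step i=7: Q has 7 at row 4, column 1; remove 6 from row 4 of P and reverse-bump: 6 enters row 3 and ejects 4; 4 enters row 2 and ejects 3; 3 enters row 1 and ejects 2. So w(7) = 2. P is now [[1, 3, 5], [4, 7], [6]].
Step i=6: Q has 6 at row 1, column 3; remove that cell from P, ejecting 5. So w(6) = 5. P is now [[1, 3], [4, 7], [6]].
Step i=5: Q has 5 at row 2, column 2; remove 7 from row 2 of P and reverse-bump: 7 enters row 1 and ejects 3. So w(5) = 3. P is now [[1, 7], [4], [6]].
Step i=4: Q has 4 at row 3, column 1; remove 6 from row 3 of P and reverse-bump: 6 enters row 2 and ejects 4; 4 enters row 1 and ejects 1. So w(4) = 1. P is now [[4, 7], [6]].
Step i=3: Q has 3 at row 2, column 1; remove 6 from row 2 of P and reverse-bump: 6 enters row 1 and ejects 4. So w(3) = 4. P is now [[6, 7]].
Step i=2: Q has 2 at row 1, column 2; remove that cell from P, ejecting 7. So w(2) = 7. P is now [[6]].
Step i=1: Q has 1 at row 1, column 1; remove that cell from P, ejecting 6. So w(1) = 6. P is now [].

So w = 6 7 4 1 3 5 2.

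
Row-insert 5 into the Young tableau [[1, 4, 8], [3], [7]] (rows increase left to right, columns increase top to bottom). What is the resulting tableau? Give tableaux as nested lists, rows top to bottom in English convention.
In row 1, 5 replaces 8 (the leftmost entry greater than 5); 8 is bumped to row 2. 8 is appended to row 2. The new tableau is [[1, 4, 5], [3, 8], [7]].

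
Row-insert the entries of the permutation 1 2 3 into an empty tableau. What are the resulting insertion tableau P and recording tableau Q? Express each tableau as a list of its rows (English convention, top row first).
Insert each entry of the permutation into P by Schensted row insertion, recording in Q the position of each new cell.

Insert 1: appended to row 1. P = [[1]].
Insert 2: appended to row 1. P = [[1, 2]].
Insert 3: appended to row 1. P = [[1, 2, 3]].

So P = [[1, 2, 3]], Q = [[1, 2, 3]].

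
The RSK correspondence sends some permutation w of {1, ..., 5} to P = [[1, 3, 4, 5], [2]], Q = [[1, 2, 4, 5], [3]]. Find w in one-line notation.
Reverse the RSK construction: for i from n down to 1, find the cell of Q containing i, remove the entry at that cell from P, and reverse-bump it up through P; the value ejected from row 1 is w(i).

Step i=5: Q has 5 at row 1, column 4; remove that cell from P, ejecting 5. So w(5) = 5. P is now [[1, 3, 4], [2]].
Step i=4: Q has 4 at row 1, column 3; remove that cell from P, ejecting 4. So w(4) = 4. P is now [[1, 3], [2]].
Step i=3: Q has 3 at row 2, column 1; remove 2 from row 2 of P and reverse-bump: 2 enters row 1 and ejects 1. So w(3) = 1. P is now [[2, 3]].
Step i=2: Q has 2 at row 1, column 2; remove that cell from P, ejecting 3. So w(2) = 3. P is now [[2]].
Step i=1: Q has 1 at row 1, column 1; remove that cell from P, ejecting 2. So w(1) = 2. P is now [].

So w = 2 3 1 4 5.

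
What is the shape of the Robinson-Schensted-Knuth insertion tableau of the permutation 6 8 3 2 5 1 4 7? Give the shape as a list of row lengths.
[3, 2, 2, 1]

Row-insert each entry into an empty tableau.

After inserting 6: P = [[6]].
After inserting 8: P = [[6, 8]].
After inserting 3: P = [[3, 8], [6]].
After inserting 2: P = [[2, 8], [3], [6]].
After inserting 5: P = [[2, 5], [3, 8], [6]].
After inserting 1: P = [[1, 5], [2, 8], [3], [6]].
After inserting 4: P = [[1, 4], [2, 5], [3, 8], [6]].
After inserting 7: P = [[1, 4, 7], [2, 5], [3, 8], [6]].

The final insertion tableau P = [[1, 4, 7], [2, 5], [3, 8], [6]] has shape [3, 2, 2, 1].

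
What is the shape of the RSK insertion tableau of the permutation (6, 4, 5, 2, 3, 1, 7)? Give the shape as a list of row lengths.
Row-insert each entry into an empty tableau.

After inserting 6: P = [[6]].
After inserting 4: P = [[4], [6]].
After inserting 5: P = [[4, 5], [6]].
After inserting 2: P = [[2, 5], [4], [6]].
After inserting 3: P = [[2, 3], [4, 5], [6]].
After inserting 1: P = [[1, 3], [2, 5], [4], [6]].
After inserting 7: P = [[1, 3, 7], [2, 5], [4], [6]].

The final insertion tableau P = [[1, 3, 7], [2, 5], [4], [6]] has shape [3, 2, 1, 1].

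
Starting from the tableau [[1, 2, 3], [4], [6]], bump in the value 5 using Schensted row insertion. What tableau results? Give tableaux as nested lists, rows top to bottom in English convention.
[[1, 2, 3, 5], [4], [6]]

5 is larger than every entry of row 1, so it is appended to row 1. The new tableau is [[1, 2, 3, 5], [4], [6]].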